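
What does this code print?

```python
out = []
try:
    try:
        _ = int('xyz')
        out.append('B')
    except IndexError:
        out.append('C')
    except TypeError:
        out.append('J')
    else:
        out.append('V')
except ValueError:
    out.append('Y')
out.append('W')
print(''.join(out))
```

Execution trace: 'Y' (outer except ValueError) → 'W' (after the try/except). Output: YW

Answer: YW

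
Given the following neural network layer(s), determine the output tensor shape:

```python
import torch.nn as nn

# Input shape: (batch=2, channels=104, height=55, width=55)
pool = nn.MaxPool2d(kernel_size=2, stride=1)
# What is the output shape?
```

Input: (2, 104, 55, 55) -> Output: (2, 104, 54, 54)

Answer: (2, 104, 54, 54)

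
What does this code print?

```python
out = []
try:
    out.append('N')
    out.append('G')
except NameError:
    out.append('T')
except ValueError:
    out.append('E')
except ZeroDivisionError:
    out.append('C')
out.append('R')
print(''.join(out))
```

Execution trace: 'N' (try body) → 'G' (try body, no exception) → 'R' (after the try/except). Output: NGR

Answer: NGR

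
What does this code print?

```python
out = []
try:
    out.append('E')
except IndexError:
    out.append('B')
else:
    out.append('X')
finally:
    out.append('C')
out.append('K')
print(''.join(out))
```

Execution trace: 'E' (try body, no exception) → 'X' (else) → 'C' (finally) → 'K' (after the try/except). Output: EXCK

Answer: EXCK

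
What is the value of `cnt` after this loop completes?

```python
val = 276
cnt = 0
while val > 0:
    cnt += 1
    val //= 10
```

Count digits by repeated division by 10
`cnt` takes the values: 0 → 1 → 2 → 3

Answer: 3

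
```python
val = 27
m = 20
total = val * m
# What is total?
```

Trace:
`val = 27` → val = 27
`m = 20` → m = 20
`total = val * m` → total = 540
So total = 540

Answer: 540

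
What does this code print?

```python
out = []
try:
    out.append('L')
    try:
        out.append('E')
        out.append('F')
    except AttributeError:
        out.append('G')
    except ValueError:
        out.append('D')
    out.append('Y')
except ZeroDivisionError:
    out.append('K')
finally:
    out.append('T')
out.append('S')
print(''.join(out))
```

Execution trace: 'L' (try body) → 'E' (inner try body) → 'F' (inner try body, no exception) → 'Y' (try body, no exception) → 'T' (finally) → 'S' (after the try/except). Output: LEFYTS

Answer: LEFYTS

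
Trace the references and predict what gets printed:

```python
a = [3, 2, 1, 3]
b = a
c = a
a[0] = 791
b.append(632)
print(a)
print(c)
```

Key concept: multiple aliases.
Step by step:
`a = [3, 2, 1, 3]` → a = [3, 2, 1, 3]
`b = a` → b = [3, 2, 1, 3] (same object as a)
`c = a` → c = [3, 2, 1, 3] (same object as a, b)
`a[0] = 791` → a = [791, 2, 1, 3] (same object as b, c); b = [791, 2, 1, 3] (same object as a, c); c = [791, 2, 1, 3] (same object as a, b)
`b.append(632)` → a = [791, 2, 1, 3, 632] (same object as b, c); b = [791, 2, 1, 3, 632] (same object as a, c); c = [791, 2, 1, 3, 632] (same object as a, b)
`print(a)` → prints [791, 2, 1, 3, 632]
`print(c)` → prints [791, 2, 1, 3, 632]

Answer:
[791, 2, 1, 3, 632]
[791, 2, 1, 3, 632]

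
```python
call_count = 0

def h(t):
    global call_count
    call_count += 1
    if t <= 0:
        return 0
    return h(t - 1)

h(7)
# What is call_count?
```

Linear recursion stepping by 1: 8 calls from t=7 down to ≤0.

Answer: 8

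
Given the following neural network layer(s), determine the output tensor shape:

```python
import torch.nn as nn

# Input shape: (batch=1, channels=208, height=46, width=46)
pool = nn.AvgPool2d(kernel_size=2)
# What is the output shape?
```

Input: (1, 208, 46, 46) -> Output: (1, 208, 23, 23)

Answer: (1, 208, 23, 23)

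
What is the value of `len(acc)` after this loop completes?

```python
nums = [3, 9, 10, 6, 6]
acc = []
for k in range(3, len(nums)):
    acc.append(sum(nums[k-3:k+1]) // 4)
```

Number of 4-element averages
`acc` takes the values: [] → [7] → [7, 7]
So `len(acc)` = 2

Answer: 2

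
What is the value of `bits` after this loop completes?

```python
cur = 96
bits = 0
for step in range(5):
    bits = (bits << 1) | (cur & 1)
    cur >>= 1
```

Reverse lowest 5 bits of 96
`bits` takes the values: 0

Answer: 0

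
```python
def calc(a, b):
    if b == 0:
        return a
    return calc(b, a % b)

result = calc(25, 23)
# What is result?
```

calc(25, 23) -> calc(23, 2) -> calc(2, 1) -> calc(1, 0) -> 1

Answer: 1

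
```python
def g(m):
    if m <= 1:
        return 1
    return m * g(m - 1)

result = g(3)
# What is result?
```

g(3) = 3 * 2 * 1 = 6

Answer: 6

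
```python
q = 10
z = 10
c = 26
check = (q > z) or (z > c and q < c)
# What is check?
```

Trace:
`q = 10` → q = 10
`z = 10` → z = 10
`c = 26` → c = 26
`check = (q > z) or (z > c and q < c)` → check = False
So check = False

Answer: False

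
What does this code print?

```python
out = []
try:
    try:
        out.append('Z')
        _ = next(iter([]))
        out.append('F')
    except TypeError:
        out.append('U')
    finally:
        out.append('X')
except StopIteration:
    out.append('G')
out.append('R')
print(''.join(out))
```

Execution trace: 'Z' (try body) → 'X' (finally) → 'G' (outer except StopIteration) → 'R' (after the try/except). Output: ZXGR

Answer: ZXGR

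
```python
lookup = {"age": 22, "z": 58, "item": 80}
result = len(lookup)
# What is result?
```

Trace:
`lookup = {"age": 22, "z": 58, "item": 80}` → lookup = {'age': 22, 'z': 58, 'item': 80}
`result = len(lookup)` → result = 3
So result = 3

Answer: 3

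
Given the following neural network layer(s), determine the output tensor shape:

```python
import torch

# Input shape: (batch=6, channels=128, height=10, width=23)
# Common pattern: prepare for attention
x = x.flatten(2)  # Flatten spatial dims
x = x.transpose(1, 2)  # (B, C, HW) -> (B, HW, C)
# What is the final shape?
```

Input: (6, 128, 10, 23) -> after flatten(2): (6, 128, 230) -> Output: (6, 230, 128)

Answer: (6, 230, 128)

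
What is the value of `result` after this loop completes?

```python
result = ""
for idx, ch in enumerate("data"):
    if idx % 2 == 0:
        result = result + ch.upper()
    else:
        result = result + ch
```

Uppercase even positions in 'data'
`result` takes the values: "" → "D" → "Da" → "DaT" → "DaTa"

Answer: "DaTa"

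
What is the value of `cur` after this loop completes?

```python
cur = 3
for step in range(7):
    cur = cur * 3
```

Multiply by 3, 7 times: 3 * 3^7 = 6561
`cur` takes the values: 3 → 9 → 27 → 81 → 243 → 729 → 2187 → 6561

Answer: 6561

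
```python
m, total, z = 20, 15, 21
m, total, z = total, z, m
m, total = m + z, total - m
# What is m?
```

Trace:
`m, total, z = 20, 15, 21` → m = 20; total = 15; z = 21
`m, total, z = total, z, m` → m = 15; total = 21; z = 20
`m, total = m + z, total - m` → m = 35; total = 6
So m = 35

Answer: 35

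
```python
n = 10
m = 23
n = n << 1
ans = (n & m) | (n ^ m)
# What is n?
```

Trace:
`n = 10` → n = 10
`m = 23` → m = 23
`n = n << 1` → n = 20
`ans = (n & m) | (n ^ m)` → ans = 23
So n = 20

Answer: 20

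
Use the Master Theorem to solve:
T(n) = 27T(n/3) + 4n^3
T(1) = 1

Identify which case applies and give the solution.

a=27, b=3, f(n)=4n^3. log_3(27) = 3. Since c=3 = 3, Case 2 applies: T(n) = Θ(n^log_b(a) · log n) = O(n^3 log n).

Answer: O(n^3 log n) - Case 2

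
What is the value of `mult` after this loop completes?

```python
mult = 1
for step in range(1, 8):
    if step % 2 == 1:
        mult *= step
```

Product of odd numbers 1 to 7
`mult` takes the values: 1 → 3 → 15 → 105

Answer: 105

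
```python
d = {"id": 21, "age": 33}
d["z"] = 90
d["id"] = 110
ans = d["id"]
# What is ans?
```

Trace:
`d = {"id": 21, "age": 33}` → d = {'id': 21, 'age': 33}
`d["z"] = 90` → d = {'id': 21, 'age': 33, 'z': 90}
`d["id"] = 110` → d = {'id': 110, 'age': 33, 'z': 90}
`ans = d["id"]` → ans = 110
So ans = 110

Answer: 110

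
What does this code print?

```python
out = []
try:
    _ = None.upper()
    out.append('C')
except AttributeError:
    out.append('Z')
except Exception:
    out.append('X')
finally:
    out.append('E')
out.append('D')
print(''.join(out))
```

Execution trace: 'Z' (except AttributeError) → 'E' (finally) → 'D' (after the try/except). Output: ZED

Answer: ZED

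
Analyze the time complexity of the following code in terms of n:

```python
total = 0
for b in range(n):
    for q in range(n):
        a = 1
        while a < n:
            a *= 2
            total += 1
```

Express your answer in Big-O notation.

Each loop level contributes: n × n × log n. Multiplying the contributions gives O(n^2 log n).

Answer: O(n^2 log n)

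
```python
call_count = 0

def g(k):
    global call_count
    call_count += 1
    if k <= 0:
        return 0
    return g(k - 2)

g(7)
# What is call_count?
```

Linear recursion stepping by 2: 5 calls from k=7 down to ≤0.

Answer: 5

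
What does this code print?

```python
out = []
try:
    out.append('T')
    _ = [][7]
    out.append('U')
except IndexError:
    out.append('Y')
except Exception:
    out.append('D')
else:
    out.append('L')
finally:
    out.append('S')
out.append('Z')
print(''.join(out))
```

Execution trace: 'T' (try body) → 'Y' (except IndexError) → 'S' (finally) → 'Z' (after the try/except). Output: TYSZ

Answer: TYSZ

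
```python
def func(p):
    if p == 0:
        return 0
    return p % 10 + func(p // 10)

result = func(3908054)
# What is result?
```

Sum of digits of 3908054: 4 + 5 + 0 + 8 + 0 + 9 + 3 = 29

Answer: 29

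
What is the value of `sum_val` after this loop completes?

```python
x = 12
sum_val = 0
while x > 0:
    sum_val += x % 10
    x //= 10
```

Sum digits of 12
`sum_val` takes the values: 0 → 2 → 3

Answer: 3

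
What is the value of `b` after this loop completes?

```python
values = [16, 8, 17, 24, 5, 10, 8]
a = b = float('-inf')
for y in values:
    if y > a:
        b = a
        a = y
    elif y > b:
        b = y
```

Second largest (with repeats) in [16, 8, 17, 24, 5, 10, 8]
`b` takes the values: -inf → 8 → 16 → 17

Answer: 17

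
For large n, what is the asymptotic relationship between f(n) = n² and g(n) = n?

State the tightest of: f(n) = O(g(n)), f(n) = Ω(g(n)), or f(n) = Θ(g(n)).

n² vs n: f(n) = Ω(g(n)) but not O(g(n)) — n² grows strictly faster than n.

Answer: f(n) = Ω(g(n)) but not O(g(n)) — n² grows strictly faster than n.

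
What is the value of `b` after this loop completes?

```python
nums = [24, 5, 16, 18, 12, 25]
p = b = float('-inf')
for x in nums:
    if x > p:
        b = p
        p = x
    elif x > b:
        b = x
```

Second largest (with repeats) in [24, 5, 16, 18, 12, 25]
`b` takes the values: -inf → 5 → 16 → 18 → 24

Answer: 24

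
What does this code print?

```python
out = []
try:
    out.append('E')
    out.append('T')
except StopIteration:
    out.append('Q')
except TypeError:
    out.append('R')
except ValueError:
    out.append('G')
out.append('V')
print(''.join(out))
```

Execution trace: 'E' (try body) → 'T' (try body, no exception) → 'V' (after the try/except). Output: ETV

Answer: ETV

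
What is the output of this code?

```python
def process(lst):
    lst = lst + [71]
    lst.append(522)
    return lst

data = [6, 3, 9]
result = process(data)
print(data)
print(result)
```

Key concept: rebinding parameter vs mutation.
Step by step:
`data = [6, 3, 9]` → data = [6, 3, 9]
`result = process(data)` → result = [6, 3, 9, 71, 522]
`print(data)` → prints [6, 3, 9]
`print(result)` → prints [6, 3, 9, 71, 522]

Answer:
[6, 3, 9]
[6, 3, 9, 71, 522]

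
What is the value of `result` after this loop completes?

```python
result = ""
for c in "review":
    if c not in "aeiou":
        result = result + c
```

Remove vowels from 'review'
`result` takes the values: "" → "r" → "rv" → "rvw"

Answer: "rvw"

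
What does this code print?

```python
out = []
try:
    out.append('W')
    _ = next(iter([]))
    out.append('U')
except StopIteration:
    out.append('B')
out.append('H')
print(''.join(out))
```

Execution trace: 'W' (try body) → 'B' (except StopIteration) → 'H' (after the try/except). Output: WBH

Answer: WBH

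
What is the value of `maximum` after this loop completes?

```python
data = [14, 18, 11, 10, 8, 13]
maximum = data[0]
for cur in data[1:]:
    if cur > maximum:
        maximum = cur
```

Maximum of [14, 18, 11, 10, 8, 13]
`maximum` takes the values: 14 → 18

Answer: 18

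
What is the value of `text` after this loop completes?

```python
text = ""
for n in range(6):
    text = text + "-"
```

Repeat '-' 6 times
`text` takes the values: "" → "-" → "--" → "---" → "----" → "-----" → "------"

Answer: "------"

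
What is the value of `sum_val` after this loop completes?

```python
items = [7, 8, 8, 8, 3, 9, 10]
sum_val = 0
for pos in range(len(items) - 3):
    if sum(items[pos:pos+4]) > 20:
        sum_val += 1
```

Count windows with sum > 20
`sum_val` takes the values: 0 → 1 → 2 → 3 → 4

Answer: 4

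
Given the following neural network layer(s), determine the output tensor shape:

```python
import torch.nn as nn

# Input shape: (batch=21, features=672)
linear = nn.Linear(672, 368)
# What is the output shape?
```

Input: (21, 672) -> Output: (21, 368)

Answer: (21, 368)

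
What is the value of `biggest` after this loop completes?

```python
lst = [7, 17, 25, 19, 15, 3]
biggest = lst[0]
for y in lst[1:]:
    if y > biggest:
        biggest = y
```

Maximum of [7, 17, 25, 19, 15, 3]
`biggest` takes the values: 7 → 17 → 25

Answer: 25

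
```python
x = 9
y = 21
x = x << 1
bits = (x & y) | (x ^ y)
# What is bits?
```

Trace:
`x = 9` → x = 9
`y = 21` → y = 21
`x = x << 1` → x = 18
`bits = (x & y) | (x ^ y)` → bits = 23
So bits = 23

Answer: 23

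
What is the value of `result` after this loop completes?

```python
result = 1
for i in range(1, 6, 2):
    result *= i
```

Product of 1, 3, 5, ... up to 5
`result` takes the values: 1 → 3 → 15

Answer: 15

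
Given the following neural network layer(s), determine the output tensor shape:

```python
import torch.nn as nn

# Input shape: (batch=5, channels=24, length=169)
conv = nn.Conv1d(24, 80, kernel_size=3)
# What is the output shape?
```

Input: (5, 24, 169) -> Output: (5, 80, 167)

Answer: (5, 80, 167)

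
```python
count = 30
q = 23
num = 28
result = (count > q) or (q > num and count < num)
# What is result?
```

Trace:
`count = 30` → count = 30
`q = 23` → q = 23
`num = 28` → num = 28
`result = (count > q) or (q > num and count < num)` → result = True
So result = True

Answer: True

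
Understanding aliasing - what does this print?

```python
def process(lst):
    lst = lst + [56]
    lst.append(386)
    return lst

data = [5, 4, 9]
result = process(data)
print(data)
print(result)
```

Key concept: rebinding parameter vs mutation.
Step by step:
`data = [5, 4, 9]` → data = [5, 4, 9]
`result = process(data)` → result = [5, 4, 9, 56, 386]
`print(data)` → prints [5, 4, 9]
`print(result)` → prints [5, 4, 9, 56, 386]

Answer:
[5, 4, 9]
[5, 4, 9, 56, 386]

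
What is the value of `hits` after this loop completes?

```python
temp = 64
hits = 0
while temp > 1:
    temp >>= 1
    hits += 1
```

Count right shifts until 1
`hits` takes the values: 0 → 1 → 2 → 3 → 4 → 5 → 6

Answer: 6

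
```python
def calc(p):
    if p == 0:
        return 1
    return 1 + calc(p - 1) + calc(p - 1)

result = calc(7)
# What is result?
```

calc(p) = 1 + 2·calc(p-1), calc(0)=1. Closed form: (1+1)·2^7 - 1 = 255.

Answer: 255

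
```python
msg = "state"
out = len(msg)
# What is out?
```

Trace:
`msg = "state"` → msg = 'state'
`out = len(msg)` → out = 5
So out = 5

Answer: 5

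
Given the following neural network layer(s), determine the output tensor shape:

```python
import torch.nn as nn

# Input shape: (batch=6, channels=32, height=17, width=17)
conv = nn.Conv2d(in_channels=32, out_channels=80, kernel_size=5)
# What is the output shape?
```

Input: (6, 32, 17, 17) -> Output: (6, 80, 13, 13)

Answer: (6, 80, 13, 13)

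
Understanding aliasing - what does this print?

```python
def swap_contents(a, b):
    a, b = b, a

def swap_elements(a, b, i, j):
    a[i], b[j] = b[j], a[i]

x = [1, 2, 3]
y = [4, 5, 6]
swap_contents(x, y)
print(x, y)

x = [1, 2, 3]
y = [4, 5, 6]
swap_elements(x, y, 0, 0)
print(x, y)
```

Key concept: parameter rebinding vs mutation.
Step by step:
`x = [1, 2, 3]` → x = [1, 2, 3]
`y = [4, 5, 6]` → y = [4, 5, 6]
`swap_contents(x, y)` → no visible change to tracked variables
`print(x, y)` → prints [1, 2, 3] [4, 5, 6]
`x = [1, 2, 3]` → x = [1, 2, 3]
`y = [4, 5, 6]` → y = [4, 5, 6]
`swap_elements(x, y, 0, 0)` → x = [4, 2, 3]; y = [1, 5, 6]
`print(x, y)` → prints [4, 2, 3] [1, 5, 6]

Answer:
[1, 2, 3] [4, 5, 6]
[4, 2, 3] [1, 5, 6]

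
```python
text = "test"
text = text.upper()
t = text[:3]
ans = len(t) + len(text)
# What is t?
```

Trace:
`text = "test"` → text = 'test'
`text = text.upper()` → text = 'TEST'
`t = text[:3]` → t = 'TES'
`ans = len(t) + len(text)` → ans = 7
So t = 'TES'

Answer: 'TES'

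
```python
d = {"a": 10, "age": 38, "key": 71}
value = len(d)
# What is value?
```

Trace:
`d = {"a": 10, "age": 38, "key": 71}` → d = {'a': 10, 'age': 38, 'key': 71}
`value = len(d)` → value = 3
So value = 3

Answer: 3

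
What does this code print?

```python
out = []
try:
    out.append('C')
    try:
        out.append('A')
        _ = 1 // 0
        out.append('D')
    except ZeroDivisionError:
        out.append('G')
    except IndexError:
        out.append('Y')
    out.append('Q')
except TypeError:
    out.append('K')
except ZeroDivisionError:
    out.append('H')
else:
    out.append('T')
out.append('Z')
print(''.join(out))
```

Execution trace: 'C' (try body) → 'A' (inner try body) → 'G' (inner except ZeroDivisionError) → 'Q' (try body, no exception) → 'T' (else) → 'Z' (after the try/except). Output: CAGQTZ

Answer: CAGQTZ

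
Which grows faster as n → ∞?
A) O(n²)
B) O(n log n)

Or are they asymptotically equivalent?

O(n²) vs O(n log n): Higher order terms dominate.

Answer: A) O(n²) grows faster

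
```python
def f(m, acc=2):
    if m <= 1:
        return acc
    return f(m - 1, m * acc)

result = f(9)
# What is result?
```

Accumulator trace (n, acc): (9, 2) -> (8, 18) -> (7, 144) -> (6, 1008) -> (5, 6048) -> (4, 30240) -> (3, 120960) -> (2, 362880) -> (1, 725760) -> return 725760

Answer: 725760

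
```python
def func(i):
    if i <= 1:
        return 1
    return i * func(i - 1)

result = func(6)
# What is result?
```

func(6) = 6 * 5 * 4 * 3 * 2 * 1 = 720

Answer: 720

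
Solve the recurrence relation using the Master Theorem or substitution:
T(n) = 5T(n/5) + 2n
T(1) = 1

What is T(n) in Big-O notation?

By Master Theorem: a=5, b=5, f(n)=2n. Since log_5(5) = 1 and f(n) = Θ(n^1), Case 2 applies. T(n) = O(n log n).

Answer: O(n log n)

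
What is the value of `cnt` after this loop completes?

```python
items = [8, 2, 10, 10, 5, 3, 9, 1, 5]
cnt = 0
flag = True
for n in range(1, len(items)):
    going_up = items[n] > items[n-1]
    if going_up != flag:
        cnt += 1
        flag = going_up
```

Count direction changes in [8, 2, 10, 10, 5, 3, 9, 1, 5]
`cnt` takes the values: 0 → 1 → 2 → 3 → 4 → 5 → 6

Answer: 6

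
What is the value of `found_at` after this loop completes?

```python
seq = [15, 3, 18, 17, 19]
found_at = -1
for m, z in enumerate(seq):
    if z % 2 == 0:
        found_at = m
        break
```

First even number index in [15, 3, 18, 17, 19]
`found_at` takes the values: -1 → 2

Answer: 2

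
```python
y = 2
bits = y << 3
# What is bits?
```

Trace:
`y = 2` → y = 2
`bits = y << 3` → bits = 16
So bits = 16

Answer: 16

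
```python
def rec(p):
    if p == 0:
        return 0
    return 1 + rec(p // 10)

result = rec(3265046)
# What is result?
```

Count of digits of 3265046: 7

Answer: 7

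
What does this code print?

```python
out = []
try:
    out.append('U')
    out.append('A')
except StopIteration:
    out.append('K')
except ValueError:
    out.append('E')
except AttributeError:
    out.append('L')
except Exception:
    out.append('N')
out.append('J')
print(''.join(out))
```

Execution trace: 'U' (try body) → 'A' (try body, no exception) → 'J' (after the try/except). Output: UAJ

Answer: UAJ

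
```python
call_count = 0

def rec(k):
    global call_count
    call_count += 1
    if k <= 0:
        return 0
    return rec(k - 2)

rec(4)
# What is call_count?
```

Linear recursion stepping by 2: 3 calls from k=4 down to ≤0.

Answer: 3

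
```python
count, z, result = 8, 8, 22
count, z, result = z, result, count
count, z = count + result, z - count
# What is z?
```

Trace:
`count, z, result = 8, 8, 22` → count = 8; z = 8; result = 22
`count, z, result = z, result, count` → count = 8; z = 22; result = 8
`count, z = count + result, z - count` → count = 16; z = 14
So z = 14

Answer: 14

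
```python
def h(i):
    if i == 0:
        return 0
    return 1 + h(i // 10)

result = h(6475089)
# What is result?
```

Count of digits of 6475089: 7

Answer: 7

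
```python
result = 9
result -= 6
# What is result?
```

Trace:
`result = 9` → result = 9
`result -= 6` → result = 3
So result = 3

Answer: 3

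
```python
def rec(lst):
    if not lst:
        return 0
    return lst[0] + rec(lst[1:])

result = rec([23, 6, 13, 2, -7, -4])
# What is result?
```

23 + 6 + 13 + 2 + (-7) + (-4) + 0 = 33

Answer: 33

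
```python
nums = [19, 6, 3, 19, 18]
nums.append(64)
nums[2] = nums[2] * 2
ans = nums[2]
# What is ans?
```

Trace:
`nums = [19, 6, 3, 19, 18]` → nums = [19, 6, 3, 19, 18]
`nums.append(64)` → nums = [19, 6, 3, 19, 18, 64]
`nums[2] = nums[2] * 2` → nums = [19, 6, 6, 19, 18, 64]
`ans = nums[2]` → ans = 6
So ans = 6

Answer: 6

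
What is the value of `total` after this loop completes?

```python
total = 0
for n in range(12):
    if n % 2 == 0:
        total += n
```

Sum of even numbers 0 to 11
`total` takes the values: 0 → 2 → 6 → 12 → 20 → 30

Answer: 30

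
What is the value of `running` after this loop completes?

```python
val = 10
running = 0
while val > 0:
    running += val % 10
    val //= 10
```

Sum digits of 10
`running` takes the values: 0 → 1

Answer: 1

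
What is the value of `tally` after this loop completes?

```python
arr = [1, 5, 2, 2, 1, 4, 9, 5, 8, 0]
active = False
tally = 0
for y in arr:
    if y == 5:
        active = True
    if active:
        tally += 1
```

Count elements after first 5 in [1, 5, 2, 2, 1, 4, 9, 5, 8, 0]
`tally` takes the values: 0 → 1 → 2 → 3 → 4 → 5 → 6 → 7 → 8 → 9

Answer: 9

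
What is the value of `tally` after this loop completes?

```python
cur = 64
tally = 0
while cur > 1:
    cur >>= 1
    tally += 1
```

Count right shifts until 1
`tally` takes the values: 0 → 1 → 2 → 3 → 4 → 5 → 6

Answer: 6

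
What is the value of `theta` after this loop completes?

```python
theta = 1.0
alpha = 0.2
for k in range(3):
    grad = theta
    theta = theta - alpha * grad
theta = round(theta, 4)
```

Gradient descent: w = 1.0 * (1 - 0.2)^3
`theta` takes the values: 1.0 → 0.8 → 0.64 → 0.512

Answer: 0.512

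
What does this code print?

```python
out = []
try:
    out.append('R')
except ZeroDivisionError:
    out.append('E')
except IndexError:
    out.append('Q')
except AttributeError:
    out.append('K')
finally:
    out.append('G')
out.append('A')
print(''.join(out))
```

Execution trace: 'R' (try body, no exception) → 'G' (finally) → 'A' (after the try/except). Output: RGA

Answer: RGA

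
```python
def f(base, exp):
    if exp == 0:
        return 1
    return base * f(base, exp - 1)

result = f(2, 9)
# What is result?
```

f(2, 9) = 2 * 2 * 2 * 2 * 2 * 2 * 2 * 2 * 2 = 512

Answer: 512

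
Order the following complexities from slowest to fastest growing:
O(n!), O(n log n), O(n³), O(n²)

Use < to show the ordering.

Ordered by growth rate: O(n log n) < O(n²) < O(n³) < O(n!)

Answer: O(n log n) < O(n²) < O(n³) < O(n!)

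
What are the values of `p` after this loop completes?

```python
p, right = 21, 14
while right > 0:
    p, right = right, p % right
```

GCD of 21 and 14
`p` takes the values: 21 → 14 → 7

Answer: 7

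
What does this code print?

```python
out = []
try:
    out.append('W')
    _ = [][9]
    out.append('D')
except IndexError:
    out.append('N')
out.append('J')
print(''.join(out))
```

Execution trace: 'W' (try body) → 'N' (except IndexError) → 'J' (after the try/except). Output: WNJ

Answer: WNJ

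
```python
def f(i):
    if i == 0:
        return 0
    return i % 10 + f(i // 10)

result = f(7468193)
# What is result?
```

Sum of digits of 7468193: 3 + 9 + 1 + 8 + 6 + 4 + 7 = 38

Answer: 38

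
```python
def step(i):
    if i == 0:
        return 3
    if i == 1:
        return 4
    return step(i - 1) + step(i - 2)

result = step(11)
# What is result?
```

Build up from base cases: step(0)=3, step(1)=4, step(2)=7, step(3)=11, step(4)=18, step(5)=29, step(6)=47, ..., step(11)=521

Answer: 521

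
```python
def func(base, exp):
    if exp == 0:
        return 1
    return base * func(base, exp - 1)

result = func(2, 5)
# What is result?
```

func(2, 5) = 2 * 2 * 2 * 2 * 2 = 32

Answer: 32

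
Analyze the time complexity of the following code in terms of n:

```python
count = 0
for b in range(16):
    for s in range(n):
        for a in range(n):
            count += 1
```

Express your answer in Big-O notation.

Each loop level contributes: 1 × n × n. Multiplying the contributions gives O(n^2).

Answer: O(n^2)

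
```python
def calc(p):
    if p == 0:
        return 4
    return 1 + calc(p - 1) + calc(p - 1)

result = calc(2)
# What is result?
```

calc(p) = 1 + 2·calc(p-1), calc(0)=4. Closed form: (4+1)·2^2 - 1 = 19.

Answer: 19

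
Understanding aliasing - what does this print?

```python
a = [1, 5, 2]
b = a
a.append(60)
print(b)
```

Key concept: basic list aliasing.
Step by step:
`a = [1, 5, 2]` → a = [1, 5, 2]
`b = a` → b = [1, 5, 2] (same object as a)
`a.append(60)` → a = [1, 5, 2, 60] (same object as b); b = [1, 5, 2, 60] (same object as a)
`print(b)` → prints [1, 5, 2, 60]

Answer: [1, 5, 2, 60]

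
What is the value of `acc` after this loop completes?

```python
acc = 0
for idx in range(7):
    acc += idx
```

Sum of 0 to 6 = 21
`acc` takes the values: 0 → 1 → 3 → 6 → 10 → 15 → 21

Answer: 21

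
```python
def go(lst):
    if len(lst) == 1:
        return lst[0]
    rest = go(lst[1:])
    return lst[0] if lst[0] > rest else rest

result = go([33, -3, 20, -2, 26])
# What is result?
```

Recursive max over [33, -3, 20, -2, 26] = 33

Answer: 33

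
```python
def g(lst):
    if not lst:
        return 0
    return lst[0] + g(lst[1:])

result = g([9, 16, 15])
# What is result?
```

9 + 16 + 15 + 0 = 40

Answer: 40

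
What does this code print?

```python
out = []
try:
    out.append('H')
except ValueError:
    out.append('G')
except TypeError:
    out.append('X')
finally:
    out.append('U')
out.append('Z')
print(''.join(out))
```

Execution trace: 'H' (try body, no exception) → 'U' (finally) → 'Z' (after the try/except). Output: HUZ

Answer: HUZ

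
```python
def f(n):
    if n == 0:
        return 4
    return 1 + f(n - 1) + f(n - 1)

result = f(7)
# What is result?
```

f(n) = 1 + 2·f(n-1), f(0)=4. Closed form: (4+1)·2^7 - 1 = 639.

Answer: 639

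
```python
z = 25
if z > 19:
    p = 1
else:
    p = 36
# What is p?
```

Trace:
`z = 25` → z = 25
`if z > 19: ...` → z > 19 is True → p = 1
So p = 1

Answer: 1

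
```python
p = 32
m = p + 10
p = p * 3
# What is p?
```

Trace:
`p = 32` → p = 32
`m = p + 10` → m = 42
`p = p * 3` → p = 96
So p = 96

Answer: 96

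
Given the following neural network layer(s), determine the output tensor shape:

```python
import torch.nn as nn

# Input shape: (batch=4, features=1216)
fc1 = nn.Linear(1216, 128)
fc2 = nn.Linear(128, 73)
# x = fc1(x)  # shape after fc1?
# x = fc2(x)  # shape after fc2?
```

Input: (4, 1216) -> after fc1: (4, 128) -> Output: (4, 73)

Answer: (4, 73)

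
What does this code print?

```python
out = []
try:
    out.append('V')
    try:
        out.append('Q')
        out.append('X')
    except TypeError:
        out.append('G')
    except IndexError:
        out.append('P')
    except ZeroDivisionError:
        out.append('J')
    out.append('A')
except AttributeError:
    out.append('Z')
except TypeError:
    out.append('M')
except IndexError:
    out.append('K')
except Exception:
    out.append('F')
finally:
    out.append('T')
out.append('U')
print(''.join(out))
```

Execution trace: 'V' (try body) → 'Q' (inner try body) → 'X' (inner try body, no exception) → 'A' (try body, no exception) → 'T' (finally) → 'U' (after the try/except). Output: VQXATU

Answer: VQXATU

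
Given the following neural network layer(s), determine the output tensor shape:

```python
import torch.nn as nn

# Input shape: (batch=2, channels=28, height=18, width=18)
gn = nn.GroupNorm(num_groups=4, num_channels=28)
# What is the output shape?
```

Input: (2, 28, 18, 18) -> Output: (2, 28, 18, 18)

Answer: (2, 28, 18, 18)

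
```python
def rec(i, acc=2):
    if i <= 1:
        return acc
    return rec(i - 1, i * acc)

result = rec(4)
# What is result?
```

Accumulator trace (n, acc): (4, 2) -> (3, 8) -> (2, 24) -> (1, 48) -> return 48

Answer: 48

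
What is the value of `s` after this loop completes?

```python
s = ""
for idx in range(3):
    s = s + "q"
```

Repeat 'q' 3 times
`s` takes the values: "" → "q" → "qq" → "qqq"

Answer: "qqq"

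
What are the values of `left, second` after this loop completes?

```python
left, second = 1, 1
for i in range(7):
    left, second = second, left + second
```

Fibonacci: after 7 iterations
`left, second` takes the values: (1, 1) → (1, 2) → (2, 3) → (3, 5) → (5, 8) → (8, 13) → (13, 21) → (21, 34)

Answer: 21, 34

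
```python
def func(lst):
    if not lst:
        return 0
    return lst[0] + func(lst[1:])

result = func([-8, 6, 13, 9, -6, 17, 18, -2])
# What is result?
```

(-8) + 6 + 13 + 9 + (-6) + 17 + 18 + (-2) + 0 = 47

Answer: 47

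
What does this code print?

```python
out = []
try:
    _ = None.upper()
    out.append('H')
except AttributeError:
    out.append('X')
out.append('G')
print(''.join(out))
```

Execution trace: 'X' (except AttributeError) → 'G' (after the try/except). Output: XG

Answer: XG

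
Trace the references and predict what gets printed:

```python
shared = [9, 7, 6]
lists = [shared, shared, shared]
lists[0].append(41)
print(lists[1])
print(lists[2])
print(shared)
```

Key concept: list of same reference.
Step by step:
`shared = [9, 7, 6]` → shared = [9, 7, 6]
`lists = [shared, shared, shared]` → lists = [[9, 7, 6], [9, 7, 6], [9, 7, 6]]
`lists[0].append(41)` → shared = [9, 7, 6, 41]; lists = [[9, 7, 6, 41], [9, 7, 6, 41], [9, 7, 6, 41]]
`print(lists[1])` → prints [9, 7, 6, 41]
`print(lists[2])` → prints [9, 7, 6, 41]
`print(shared)` → prints [9, 7, 6, 41]

Answer:
[9, 7, 6, 41]
[9, 7, 6, 41]
[9, 7, 6, 41]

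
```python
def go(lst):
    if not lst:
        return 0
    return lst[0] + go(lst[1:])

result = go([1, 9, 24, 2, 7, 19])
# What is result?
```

1 + 9 + 24 + 2 + 7 + 19 + 0 = 62

Answer: 62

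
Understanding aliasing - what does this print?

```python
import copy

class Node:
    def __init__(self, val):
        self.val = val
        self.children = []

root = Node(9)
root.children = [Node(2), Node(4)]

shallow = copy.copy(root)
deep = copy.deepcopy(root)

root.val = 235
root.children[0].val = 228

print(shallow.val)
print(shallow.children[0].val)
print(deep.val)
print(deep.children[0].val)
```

Key concept: deep copy with custom objects.
Step by step:
`root = Node(9)` → root = Node(val=9, children=[])
`root.children = [Node(2), Node(4)]` → root = Node(val=9, children=[Node(val=2, children=[]), Node(val=4, children=[])])
`shallow = copy.copy(root)` → shallow = Node(val=9, children=[Node(val=2, children=[]), Node(val=4, children=[])])
`deep = copy.deepcopy(root)` → deep = Node(val=9, children=[Node(val=2, children=[]), Node(val=4, children=[])])
`root.val = 235` → root = Node(val=235, children=[Node(val=2, children=[]), Node(val=4, children=[])])
`root.children[0].val = 228` → root = Node(val=235, children=[Node(val=228, children=[]), Node(val=4, children=[])]); shallow = Node(val=9, children=[Node(val=228, children=[]), Node(val=4, children=[])])
`print(shallow.val)` → prints 9
`print(shallow.children[0].val)` → prints 228
`print(deep.val)` → prints 9
`print(deep.children[0].val)` → prints 2

Answer:
9
228
9
2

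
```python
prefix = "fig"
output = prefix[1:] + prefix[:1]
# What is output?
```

Trace:
`prefix = "fig"` → prefix = 'fig'
`output = prefix[1:] + prefix[:1]` → output = 'igf'
So output = 'igf'

Answer: 'igf'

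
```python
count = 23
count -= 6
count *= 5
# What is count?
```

Trace:
`count = 23` → count = 23
`count -= 6` → count = 17
`count *= 5` → count = 85
So count = 85

Answer: 85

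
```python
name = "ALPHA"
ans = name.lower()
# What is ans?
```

Trace:
`name = "ALPHA"` → name = 'ALPHA'
`ans = name.lower()` → ans = 'alpha'
So ans = 'alpha'

Answer: 'alpha'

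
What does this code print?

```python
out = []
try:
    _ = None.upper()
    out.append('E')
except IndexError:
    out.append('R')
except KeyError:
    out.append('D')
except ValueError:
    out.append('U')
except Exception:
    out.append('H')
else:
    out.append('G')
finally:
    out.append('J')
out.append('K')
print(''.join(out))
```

Execution trace: 'H' (except Exception) → 'J' (finally) → 'K' (after the try/except). Output: HJK

Answer: HJK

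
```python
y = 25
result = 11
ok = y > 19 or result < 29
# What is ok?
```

Trace:
`y = 25` → y = 25
`result = 11` → result = 11
`ok = y > 19 or result < 29` → ok = True
So ok = True

Answer: True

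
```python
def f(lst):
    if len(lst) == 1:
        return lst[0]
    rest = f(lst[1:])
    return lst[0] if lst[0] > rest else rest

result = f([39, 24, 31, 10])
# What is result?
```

Recursive max over [39, 24, 31, 10] = 39

Answer: 39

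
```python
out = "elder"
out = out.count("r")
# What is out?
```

Trace:
`out = "elder"` → out = 'elder'
`out = out.count("r")` → out = 1
So out = 1

Answer: 1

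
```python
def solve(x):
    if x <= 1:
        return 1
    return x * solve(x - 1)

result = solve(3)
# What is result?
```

solve(3) = 3 * 2 * 1 = 6

Answer: 6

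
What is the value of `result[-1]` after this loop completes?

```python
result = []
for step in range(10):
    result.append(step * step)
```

Last element of squares 0 to 9
`result` takes the values: [] → [0] → [0, 1] → [0, 1, 4] → [0, 1, 4, 9] → [0, 1, 4, 9, 16] → [0, 1, 4, 9, 16, 25] → [0, 1, 4, 9, 16, 25, 36] → [0, 1, 4, 9, 16, 25, 36, 49] → [0, 1, 4, 9, 16, 25, 36, 49, 64] → [0, 1, 4, 9, 16, 25, 36, 49, 64, 81]
So `result[-1]` = 81

Answer: 81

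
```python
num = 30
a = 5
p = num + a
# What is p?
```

Trace:
`num = 30` → num = 30
`a = 5` → a = 5
`p = num + a` → p = 35
So p = 35

Answer: 35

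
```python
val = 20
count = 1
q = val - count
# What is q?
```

Trace:
`val = 20` → val = 20
`count = 1` → count = 1
`q = val - count` → q = 19
So q = 19

Answer: 19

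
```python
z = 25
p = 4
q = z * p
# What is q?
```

Trace:
`z = 25` → z = 25
`p = 4` → p = 4
`q = z * p` → q = 100
So q = 100

Answer: 100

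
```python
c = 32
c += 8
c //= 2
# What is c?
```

Trace:
`c = 32` → c = 32
`c += 8` → c = 40
`c //= 2` → c = 20
So c = 20

Answer: 20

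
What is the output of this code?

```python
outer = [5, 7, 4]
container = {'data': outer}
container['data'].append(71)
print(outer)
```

Key concept: dict holds reference to list.
Step by step:
`outer = [5, 7, 4]` → outer = [5, 7, 4]
`container = {'data': outer}` → container = {'data': [5, 7, 4]}
`container['data'].append(71)` → outer = [5, 7, 4, 71]; container = {'data': [5, 7, 4, 71]}
`print(outer)` → prints [5, 7, 4, 71]

Answer: [5, 7, 4, 71]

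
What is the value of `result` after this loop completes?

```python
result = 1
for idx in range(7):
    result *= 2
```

2^7 = 128
`result` takes the values: 1 → 2 → 4 → 8 → 16 → 32 → 64 → 128

Answer: 128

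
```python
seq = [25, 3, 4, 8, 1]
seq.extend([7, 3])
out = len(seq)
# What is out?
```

Trace:
`seq = [25, 3, 4, 8, 1]` → seq = [25, 3, 4, 8, 1]
`seq.extend([7, 3])` → seq = [25, 3, 4, 8, 1, 7, 3]
`out = len(seq)` → out = 7
So out = 7

Answer: 7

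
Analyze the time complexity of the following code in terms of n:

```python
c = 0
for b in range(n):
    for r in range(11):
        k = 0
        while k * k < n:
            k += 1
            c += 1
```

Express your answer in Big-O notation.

Each loop level contributes: n × 1 × √n. Multiplying the contributions gives O(n√n).

Answer: O(n√n)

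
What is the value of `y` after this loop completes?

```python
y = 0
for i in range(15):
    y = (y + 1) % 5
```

Increment mod 5, 15 times = 0
`y` takes the values: 0 → 1 → 2 → 3 → 4 → 0 → 1 → 2 → 3 → 4 → 0 → 1 → 2 → 3 → 4 → 0

Answer: 0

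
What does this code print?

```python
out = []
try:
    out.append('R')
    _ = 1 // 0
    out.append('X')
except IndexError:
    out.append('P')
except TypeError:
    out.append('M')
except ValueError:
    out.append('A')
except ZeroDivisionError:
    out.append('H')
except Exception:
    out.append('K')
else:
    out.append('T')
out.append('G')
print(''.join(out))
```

Execution trace: 'R' (try body) → 'H' (except ZeroDivisionError) → 'G' (after the try/except). Output: RHG

Answer: RHG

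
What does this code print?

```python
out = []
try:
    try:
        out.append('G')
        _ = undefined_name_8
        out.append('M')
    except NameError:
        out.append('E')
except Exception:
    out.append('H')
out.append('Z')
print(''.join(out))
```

Execution trace: 'G' (inner try body) → 'E' (inner except NameError) → 'Z' (after the try/except). Output: GEZ

Answer: GEZ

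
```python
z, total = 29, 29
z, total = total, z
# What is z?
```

Trace:
`z, total = 29, 29` → z = 29; total = 29
`z, total = total, z` → z = 29; total = 29
So z = 29

Answer: 29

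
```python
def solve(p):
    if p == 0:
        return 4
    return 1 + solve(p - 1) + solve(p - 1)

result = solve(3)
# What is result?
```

solve(p) = 1 + 2·solve(p-1), solve(0)=4. Closed form: (4+1)·2^3 - 1 = 39.

Answer: 39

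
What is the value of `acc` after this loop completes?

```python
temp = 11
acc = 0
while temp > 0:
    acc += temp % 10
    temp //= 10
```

Sum digits of 11
`acc` takes the values: 0 → 1 → 2

Answer: 2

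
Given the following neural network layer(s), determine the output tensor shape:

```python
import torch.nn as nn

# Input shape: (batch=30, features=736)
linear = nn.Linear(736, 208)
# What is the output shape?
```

Input: (30, 736) -> Output: (30, 208)

Answer: (30, 208)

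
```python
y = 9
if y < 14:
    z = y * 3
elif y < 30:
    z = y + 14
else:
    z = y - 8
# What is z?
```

Trace:
`y = 9` → y = 9
`if y < 14: ...` → y < 14 is True → z = 27
So z = 27

Answer: 27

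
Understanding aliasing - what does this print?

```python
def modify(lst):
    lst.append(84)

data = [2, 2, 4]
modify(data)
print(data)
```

Key concept: function modifies passed list.
Step by step:
`data = [2, 2, 4]` → data = [2, 2, 4]
`modify(data)` → data = [2, 2, 4, 84]
`print(data)` → prints [2, 2, 4, 84]

Answer: [2, 2, 4, 84]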